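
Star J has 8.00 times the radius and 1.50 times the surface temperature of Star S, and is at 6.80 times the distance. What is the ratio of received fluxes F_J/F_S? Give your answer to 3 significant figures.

L_J/L_S = (R_J/R_S)²(T_J/T_S)⁴ = (8.00)² × (1.50)⁴ = 324.0.
F_J/F_S = (L_J/L_S)/(d_J/d_S)² = 324.0 / (6.80)² = 7.007.

7.01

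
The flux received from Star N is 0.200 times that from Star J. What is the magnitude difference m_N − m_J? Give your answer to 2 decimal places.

m_N − m_J = −2.5 log₁₀(F_N/F_J) = −2.5 log₁₀(0.200) = −2.5 × (-0.699) = 1.747.

1.75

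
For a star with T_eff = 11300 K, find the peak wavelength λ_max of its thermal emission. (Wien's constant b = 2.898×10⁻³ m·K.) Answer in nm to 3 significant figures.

256 nm

λ_max = b/T = 2.898×10⁻³ / 11300 = 2.56×10^-7 m = 256.5 nm.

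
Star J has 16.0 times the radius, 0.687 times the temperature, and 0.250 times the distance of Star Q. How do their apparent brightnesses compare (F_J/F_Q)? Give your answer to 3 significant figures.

L_J/L_Q = (R_J/R_Q)²(T_J/T_Q)⁴ = (16.0)² × (0.687)⁴ = 57.03.
F_J/F_Q = (L_J/L_Q)/(d_J/d_Q)² = 57.03 / (0.250)² = 912.4.

912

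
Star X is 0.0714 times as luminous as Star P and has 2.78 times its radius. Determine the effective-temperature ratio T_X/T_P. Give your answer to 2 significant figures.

L ∝ R²T⁴ gives T ∝ (L/R²)^(1/4), so
T_X/T_P = (0.0714 / 2.78²)^(1/4) = (0.009239)^(1/4) = 0.3100.

0.31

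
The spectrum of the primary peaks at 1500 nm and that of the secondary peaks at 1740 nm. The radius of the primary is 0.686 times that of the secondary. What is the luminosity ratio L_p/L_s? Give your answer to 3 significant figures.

0.852

Wien's law gives T ∝ 1/λ_max, so T_p/T_s = λ_s/λ_p = 1740/1500 = 1.160.
Then L ∝ R²T⁴ gives L_p/L_s = (0.686)² × (1.160)⁴ = 0.4706 × 1.811 = 0.8521.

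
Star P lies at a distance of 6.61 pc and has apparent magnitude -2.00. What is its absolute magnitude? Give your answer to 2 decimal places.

-1.10

M = m − 5 log₁₀(d/10 pc) = -2.00 − 5 log₁₀(6.61/10)
  = -2.00 − 5 × -0.180 = -2.00 − -0.90 = -1.10.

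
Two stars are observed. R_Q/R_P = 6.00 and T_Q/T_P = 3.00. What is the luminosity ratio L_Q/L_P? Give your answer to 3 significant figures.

From the Stefan–Boltzmann law, L ∝ R²T⁴, so
L_Q/L_P = (R_Q/R_P)² (T_Q/T_P)⁴ = (6.00)² × (3.00)⁴ = 36.00 × 81.00 = 2916.

2.92×10^3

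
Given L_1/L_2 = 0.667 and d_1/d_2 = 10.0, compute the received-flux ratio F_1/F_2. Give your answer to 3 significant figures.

F = L/(4πd²), so F_1/F_2 = (L_1/L_2) / (d_1/d_2)²
= 0.667 / (10.0)² = 0.667 / 100.0 = 0.006670.

0.00667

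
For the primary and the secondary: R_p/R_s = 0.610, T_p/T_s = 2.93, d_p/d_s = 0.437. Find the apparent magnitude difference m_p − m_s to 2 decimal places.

-5.39

L_p/L_s = (0.610)²(2.93)⁴ = 27.42.
F_p/F_s = (L_p/L_s)/(d_p/d_s)² = 27.42/0.1910 = 143.6.
m_p − m_s = −2.5 log₁₀(143.6) = -5.39.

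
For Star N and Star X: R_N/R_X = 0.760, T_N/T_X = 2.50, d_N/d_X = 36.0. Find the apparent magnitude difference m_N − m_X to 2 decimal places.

4.40

L_N/L_X = (0.760)²(2.50)⁴ = 22.56.
F_N/F_X = (L_N/L_X)/(d_N/d_X)² = 22.56/1296 = 0.01741.
m_N − m_X = −2.5 log₁₀(0.01741) = 4.40.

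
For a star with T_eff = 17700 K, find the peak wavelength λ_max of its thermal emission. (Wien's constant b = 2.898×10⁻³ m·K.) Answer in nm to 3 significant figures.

164 nm

λ_max = b/T = 2.898×10⁻³ / 17700 = 1.64×10^-7 m = 163.7 nm.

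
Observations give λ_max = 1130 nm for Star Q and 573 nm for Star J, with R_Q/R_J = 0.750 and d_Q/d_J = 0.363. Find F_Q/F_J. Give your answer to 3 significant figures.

Wien's law: T_Q/T_J = λ_J/λ_Q = 573/1130 = 0.5071.
L_Q/L_J = (R_Q/R_J)²(T_Q/T_J)⁴ = (0.750)²(0.5071)⁴ = 0.03719.
F_Q/F_J = (L_Q/L_J)/(d_Q/d_J)² = 0.03719/(0.363)² = 0.2822.

0.282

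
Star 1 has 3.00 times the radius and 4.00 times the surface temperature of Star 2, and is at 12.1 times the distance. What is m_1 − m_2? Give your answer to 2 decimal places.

-2.99

L_1/L_2 = (3.00)²(4.00)⁴ = 2304.
F_1/F_2 = (L_1/L_2)/(d_1/d_2)² = 2304/146.4 = 15.74.
m_1 − m_2 = −2.5 log₁₀(15.74) = -2.99.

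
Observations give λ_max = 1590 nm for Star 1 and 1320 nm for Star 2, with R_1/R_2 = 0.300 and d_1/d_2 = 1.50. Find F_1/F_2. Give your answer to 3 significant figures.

0.0190

Wien's law: T_1/T_2 = λ_2/λ_1 = 1320/1590 = 0.8302.
L_1/L_2 = (R_1/R_2)²(T_1/T_2)⁴ = (0.300)²(0.8302)⁴ = 0.04275.
F_1/F_2 = (L_1/L_2)/(d_1/d_2)² = 0.04275/(1.50)² = 0.01900.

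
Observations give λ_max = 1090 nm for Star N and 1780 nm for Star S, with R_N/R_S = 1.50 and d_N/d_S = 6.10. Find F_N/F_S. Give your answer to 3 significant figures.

0.430

Wien's law: T_N/T_S = λ_S/λ_N = 1780/1090 = 1.633.
L_N/L_S = (R_N/R_S)²(T_N/T_S)⁴ = (1.50)²(1.633)⁴ = 16.00.
F_N/F_S = (L_N/L_S)/(d_N/d_S)² = 16.00/(6.10)² = 0.4300.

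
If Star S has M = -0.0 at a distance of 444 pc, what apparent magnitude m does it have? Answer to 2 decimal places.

m = M + 5 log₁₀(d/10 pc) = -0.0 + 5 log₁₀(444/10)
  = -0.0 + 5 × 1.647 = -0.0 + 8.24 = 8.24.

8.24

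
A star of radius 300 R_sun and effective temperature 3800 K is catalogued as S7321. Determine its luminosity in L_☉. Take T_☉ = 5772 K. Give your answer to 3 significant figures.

L/L_☉ = (R/R_☉)² (T/T_☉)⁴ = (300)² × (3800/5772)⁴
       = 9.000×10^4 × (0.6584)⁴ = 9.000×10^4 × 0.1879 = 1.691×10^4.

1.69×10^4 L_☉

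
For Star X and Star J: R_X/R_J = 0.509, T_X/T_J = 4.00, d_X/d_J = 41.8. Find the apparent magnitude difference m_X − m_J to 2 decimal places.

L_X/L_J = (0.509)²(4.00)⁴ = 66.32.
F_X/F_J = (L_X/L_J)/(d_X/d_J)² = 66.32/1747 = 0.03796.
m_X − m_J = −2.5 log₁₀(0.03796) = 3.55.

3.55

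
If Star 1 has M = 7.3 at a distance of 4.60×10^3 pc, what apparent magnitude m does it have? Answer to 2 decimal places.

20.61

m = M + 5 log₁₀(d/10 pc) = 7.3 + 5 log₁₀(4.60×10^3/10)
  = 7.3 + 5 × 2.663 = 7.3 + 13.31 = 20.61.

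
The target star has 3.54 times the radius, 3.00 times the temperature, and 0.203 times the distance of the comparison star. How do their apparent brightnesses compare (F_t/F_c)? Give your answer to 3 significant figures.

L_t/L_c = (R_t/R_c)²(T_t/T_c)⁴ = (3.54)² × (3.00)⁴ = 1015.
F_t/F_c = (L_t/L_c)/(d_t/d_c)² = 1015 / (0.203)² = 2.463×10^4.

2.46×10^4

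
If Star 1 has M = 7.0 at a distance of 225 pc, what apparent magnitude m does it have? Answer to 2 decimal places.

13.76

m = M + 5 log₁₀(d/10 pc) = 7.0 + 5 log₁₀(225/10)
  = 7.0 + 5 × 1.352 = 7.0 + 6.76 = 13.76.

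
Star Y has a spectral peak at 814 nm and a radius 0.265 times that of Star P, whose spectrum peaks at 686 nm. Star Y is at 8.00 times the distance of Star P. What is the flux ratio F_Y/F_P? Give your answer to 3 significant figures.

5.53×10^-4

Wien's law: T_Y/T_P = λ_P/λ_Y = 686/814 = 0.8428.
L_Y/L_P = (R_Y/R_P)²(T_Y/T_P)⁴ = (0.265)²(0.8428)⁴ = 0.03542.
F_Y/F_P = (L_Y/L_P)/(d_Y/d_P)² = 0.03542/(8.00)² = 5.535×10^-4.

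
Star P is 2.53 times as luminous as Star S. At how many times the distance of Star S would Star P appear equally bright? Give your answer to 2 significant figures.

Equal flux requires L_P/d_P² = L_S/d_S², so d_P/d_S = √(L_P/L_S)
= √(2.53) = 1.591.

1.6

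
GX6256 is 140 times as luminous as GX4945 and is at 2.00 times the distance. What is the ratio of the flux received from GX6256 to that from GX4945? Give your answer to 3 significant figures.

35.0

F = L/(4πd²), so F_GX6256/F_GX4945 = (L_GX6256/L_GX4945) / (d_GX6256/d_GX4945)²
= 140 / (2.00)² = 140 / 4.000 = 35.00.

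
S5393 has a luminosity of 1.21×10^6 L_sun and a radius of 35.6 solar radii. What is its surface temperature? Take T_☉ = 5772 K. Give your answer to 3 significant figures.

3.21×10^4 K

T/T_☉ = (L/L_☉)^(1/4) / (R/R_☉)^(1/2)
T = 5772 × (1.21×10^6)^(1/4) / √(35.6) = 5772 × 33.17 / 5.967 = 3.208×10^4 K.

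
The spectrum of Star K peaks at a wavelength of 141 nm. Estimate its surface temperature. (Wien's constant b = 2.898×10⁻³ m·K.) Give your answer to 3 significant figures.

2.06×10^4 K

T = b/λ_max = 2.898×10⁻³ / (141×10⁻⁹) = 2.055×10^4 K.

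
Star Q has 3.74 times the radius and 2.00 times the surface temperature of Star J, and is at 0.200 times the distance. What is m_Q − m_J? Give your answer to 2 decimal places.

-9.37

L_Q/L_J = (3.74)²(2.00)⁴ = 223.8.
F_Q/F_J = (L_Q/L_J)/(d_Q/d_J)² = 223.8/0.04000 = 5595.
m_Q − m_J = −2.5 log₁₀(5595) = -9.37.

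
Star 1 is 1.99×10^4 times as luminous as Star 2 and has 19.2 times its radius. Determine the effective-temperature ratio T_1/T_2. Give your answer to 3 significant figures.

L ∝ R²T⁴ gives T ∝ (L/R²)^(1/4), so
T_1/T_2 = (1.99×10^4 / 19.2²)^(1/4) = (53.98)^(1/4) = 2.711.

2.71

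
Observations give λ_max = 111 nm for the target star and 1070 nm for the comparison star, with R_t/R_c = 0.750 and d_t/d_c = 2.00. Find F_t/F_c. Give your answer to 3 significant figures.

1.21×10^3

Wien's law: T_t/T_c = λ_c/λ_t = 1070/111 = 9.640.
L_t/L_c = (R_t/R_c)²(T_t/T_c)⁴ = (0.750)²(9.640)⁴ = 4857.
F_t/F_c = (L_t/L_c)/(d_t/d_c)² = 4857/(2.00)² = 1214.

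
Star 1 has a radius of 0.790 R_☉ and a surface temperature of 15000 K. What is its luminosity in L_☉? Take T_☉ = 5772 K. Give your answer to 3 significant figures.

L/L_☉ = (R/R_☉)² (T/T_☉)⁴ = (0.790)² × (15000/5772)⁴
       = 0.6241 × (2.599)⁴ = 0.6241 × 45.61 = 28.47.

28.5 L_☉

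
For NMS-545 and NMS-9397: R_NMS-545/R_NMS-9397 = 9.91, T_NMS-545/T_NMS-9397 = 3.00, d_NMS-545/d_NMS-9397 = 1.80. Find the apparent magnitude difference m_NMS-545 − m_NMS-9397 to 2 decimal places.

L_NMS-545/L_NMS-9397 = (9.91)²(3.00)⁴ = 7955.
F_NMS-545/F_NMS-9397 = (L_NMS-545/L_NMS-9397)/(d_NMS-545/d_NMS-9397)² = 7955/3.240 = 2455.
m_NMS-545 − m_NMS-9397 = −2.5 log₁₀(2455) = -8.48.

-8.48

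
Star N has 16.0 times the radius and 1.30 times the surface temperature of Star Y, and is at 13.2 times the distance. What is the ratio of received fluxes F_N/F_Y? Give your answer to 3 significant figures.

4.20

L_N/L_Y = (R_N/R_Y)²(T_N/T_Y)⁴ = (16.0)² × (1.30)⁴ = 731.2.
F_N/F_Y = (L_N/L_Y)/(d_N/d_Y)² = 731.2 / (13.2)² = 4.196.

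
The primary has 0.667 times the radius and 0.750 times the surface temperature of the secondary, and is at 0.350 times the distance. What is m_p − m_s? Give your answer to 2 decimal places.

-0.15

L_p/L_s = (0.667)²(0.750)⁴ = 0.1408.
F_p/F_s = (L_p/L_s)/(d_p/d_s)² = 0.1408/0.1225 = 1.149.
m_p − m_s = −2.5 log₁₀(1.149) = -0.15.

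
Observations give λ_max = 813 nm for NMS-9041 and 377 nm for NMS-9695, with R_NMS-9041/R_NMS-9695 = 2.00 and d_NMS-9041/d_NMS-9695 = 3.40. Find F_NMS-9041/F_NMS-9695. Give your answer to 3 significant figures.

0.0160

Wien's law: T_NMS-9041/T_NMS-9695 = λ_NMS-9695/λ_NMS-9041 = 377/813 = 0.4637.
L_NMS-9041/L_NMS-9695 = (R_NMS-9041/R_NMS-9695)²(T_NMS-9041/T_NMS-9695)⁴ = (2.00)²(0.4637)⁴ = 0.1850.
F_NMS-9041/F_NMS-9695 = (L_NMS-9041/L_NMS-9695)/(d_NMS-9041/d_NMS-9695)² = 0.1850/(3.40)² = 0.01600.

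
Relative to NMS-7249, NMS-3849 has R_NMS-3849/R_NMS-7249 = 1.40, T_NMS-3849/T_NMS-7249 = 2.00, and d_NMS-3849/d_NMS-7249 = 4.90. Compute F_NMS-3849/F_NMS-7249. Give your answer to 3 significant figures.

1.31

L_NMS-3849/L_NMS-7249 = (R_NMS-3849/R_NMS-7249)²(T_NMS-3849/T_NMS-7249)⁴ = (1.40)² × (2.00)⁴ = 31.36.
F_NMS-3849/F_NMS-7249 = (L_NMS-3849/L_NMS-7249)/(d_NMS-3849/d_NMS-7249)² = 31.36 / (4.90)² = 1.306.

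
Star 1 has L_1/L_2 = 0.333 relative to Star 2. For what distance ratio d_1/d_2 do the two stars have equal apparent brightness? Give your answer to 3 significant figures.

0.577

Equal flux requires L_1/d_1² = L_2/d_2², so d_1/d_2 = √(L_1/L_2)
= √(0.333) = 0.5771.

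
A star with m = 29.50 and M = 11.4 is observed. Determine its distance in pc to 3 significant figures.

m − M = 5 log₁₀(d/10 pc)
29.50 − (11.4) = 18.10 = 5 log₁₀(d/10)
d = 10 × 10^(18.10/5) = 10 × 10^3.620 = 4.169×10^4 pc.

4.17×10^4 pc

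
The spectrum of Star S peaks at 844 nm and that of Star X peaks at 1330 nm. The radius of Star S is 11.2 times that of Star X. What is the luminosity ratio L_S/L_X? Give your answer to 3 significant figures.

774

Wien's law gives T ∝ 1/λ_max, so T_S/T_X = λ_X/λ_S = 1330/844 = 1.576.
Then L ∝ R²T⁴ gives L_S/L_X = (11.2)² × (1.576)⁴ = 125.4 × 6.166 = 773.5.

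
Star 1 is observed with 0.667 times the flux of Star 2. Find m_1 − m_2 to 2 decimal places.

0.44

m_1 − m_2 = −2.5 log₁₀(F_1/F_2) = −2.5 log₁₀(0.667) = −2.5 × (-0.176) = 0.440.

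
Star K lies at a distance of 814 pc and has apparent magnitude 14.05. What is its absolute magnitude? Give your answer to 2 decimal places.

M = m − 5 log₁₀(d/10 pc) = 14.05 − 5 log₁₀(814/10)
  = 14.05 − 5 × 1.911 = 14.05 − 9.55 = 4.50.

4.50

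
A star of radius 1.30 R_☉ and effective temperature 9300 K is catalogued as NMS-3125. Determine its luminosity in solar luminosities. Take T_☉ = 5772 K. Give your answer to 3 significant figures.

L/L_☉ = (R/R_☉)² (T/T_☉)⁴ = (1.30)² × (9300/5772)⁴
       = 1.690 × (1.611)⁴ = 1.690 × 6.739 = 11.39.

11.4 solar luminosities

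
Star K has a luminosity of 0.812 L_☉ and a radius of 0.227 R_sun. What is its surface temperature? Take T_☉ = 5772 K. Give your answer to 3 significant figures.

1.15×10^4 K

T/T_☉ = (L/L_☉)^(1/4) / (R/R_☉)^(1/2)
T = 5772 × (0.812)^(1/4) / √(0.227) = 5772 × 0.9493 / 0.4764 = 1.150×10^4 K.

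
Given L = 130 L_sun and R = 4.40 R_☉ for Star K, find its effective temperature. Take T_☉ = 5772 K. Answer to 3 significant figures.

9.29×10^3 K

T/T_☉ = (L/L_☉)^(1/4) / (R/R_☉)^(1/2)
T = 5772 × (130)^(1/4) / √(4.40) = 5772 × 3.377 / 2.098 = 9291 K.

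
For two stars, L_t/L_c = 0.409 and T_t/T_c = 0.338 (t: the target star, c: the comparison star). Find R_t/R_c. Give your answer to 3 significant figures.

5.60

L ∝ R²T⁴ gives R ∝ √L / T², so
R_t/R_c = √(0.409) / (0.338)² = 0.6395 / 0.1142 = 5.598.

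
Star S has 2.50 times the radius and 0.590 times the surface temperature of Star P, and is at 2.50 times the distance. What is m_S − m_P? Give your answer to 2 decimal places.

L_S/L_P = (2.50)²(0.590)⁴ = 0.7573.
F_S/F_P = (L_S/L_P)/(d_S/d_P)² = 0.7573/6.250 = 0.1212.
m_S − m_P = −2.5 log₁₀(0.1212) = 2.29.

2.29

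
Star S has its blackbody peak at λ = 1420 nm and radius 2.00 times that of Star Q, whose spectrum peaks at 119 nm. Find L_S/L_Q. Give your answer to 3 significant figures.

Wien's law gives T ∝ 1/λ_max, so T_S/T_Q = λ_Q/λ_S = 119/1420 = 0.08380.
Then L ∝ R²T⁴ gives L_S/L_Q = (2.00)² × (0.08380)⁴ = 4.000 × 4.932×10^-5 = 1.973×10^-4.

1.97×10^-4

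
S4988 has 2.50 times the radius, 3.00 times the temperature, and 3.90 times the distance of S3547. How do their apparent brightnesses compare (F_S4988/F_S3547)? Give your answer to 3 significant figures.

L_S4988/L_S3547 = (R_S4988/R_S3547)²(T_S4988/T_S3547)⁴ = (2.50)² × (3.00)⁴ = 506.2.
F_S4988/F_S3547 = (L_S4988/L_S3547)/(d_S4988/d_S3547)² = 506.2 / (3.90)² = 33.28.

33.3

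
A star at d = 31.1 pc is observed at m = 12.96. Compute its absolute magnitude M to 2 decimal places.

10.50

M = m − 5 log₁₀(d/10 pc) = 12.96 − 5 log₁₀(31.1/10)
  = 12.96 − 5 × 0.493 = 12.96 − 2.46 = 10.50.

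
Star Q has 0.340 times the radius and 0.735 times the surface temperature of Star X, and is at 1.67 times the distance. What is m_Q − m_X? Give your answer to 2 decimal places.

L_Q/L_X = (0.340)²(0.735)⁴ = 0.03374.
F_Q/F_X = (L_Q/L_X)/(d_Q/d_X)² = 0.03374/2.789 = 0.01210.
m_Q − m_X = −2.5 log₁₀(0.01210) = 4.79.

4.79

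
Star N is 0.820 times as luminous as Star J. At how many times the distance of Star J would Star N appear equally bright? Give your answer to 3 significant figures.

0.906

Equal flux requires L_N/d_N² = L_J/d_J², so d_N/d_J = √(L_N/L_J)
= √(0.820) = 0.9055.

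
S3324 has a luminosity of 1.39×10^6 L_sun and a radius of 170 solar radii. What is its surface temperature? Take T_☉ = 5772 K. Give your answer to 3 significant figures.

1.52×10^4 K

T/T_☉ = (L/L_☉)^(1/4) / (R/R_☉)^(1/2)
T = 5772 × (1.39×10^6)^(1/4) / √(170) = 5772 × 34.34 / 13.04 = 1.520×10^4 K.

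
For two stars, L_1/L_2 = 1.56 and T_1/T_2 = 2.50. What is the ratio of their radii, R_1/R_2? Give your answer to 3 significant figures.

0.200

L ∝ R²T⁴ gives R ∝ √L / T², so
R_1/R_2 = √(1.56) / (2.50)² = 1.249 / 6.250 = 0.1998.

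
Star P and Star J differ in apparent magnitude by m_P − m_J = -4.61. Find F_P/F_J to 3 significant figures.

69.8

F_P/F_J = 10^(−(m_P − m_J)/2.5) = 10^(4.61/2.5) = 10^1.844 = 69.82.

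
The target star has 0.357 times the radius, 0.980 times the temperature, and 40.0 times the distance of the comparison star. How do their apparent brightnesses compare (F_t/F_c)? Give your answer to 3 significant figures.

L_t/L_c = (R_t/R_c)²(T_t/T_c)⁴ = (0.357)² × (0.980)⁴ = 0.1176.
F_t/F_c = (L_t/L_c)/(d_t/d_c)² = 0.1176 / (40.0)² = 7.347×10^-5.

7.35×10^-5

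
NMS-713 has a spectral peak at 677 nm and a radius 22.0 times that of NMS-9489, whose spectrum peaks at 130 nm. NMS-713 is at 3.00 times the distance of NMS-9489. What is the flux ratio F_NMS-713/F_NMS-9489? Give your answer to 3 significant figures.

0.0731

Wien's law: T_NMS-713/T_NMS-9489 = λ_NMS-9489/λ_NMS-713 = 130/677 = 0.1920.
L_NMS-713/L_NMS-9489 = (R_NMS-713/R_NMS-9489)²(T_NMS-713/T_NMS-9489)⁴ = (22.0)²(0.1920)⁴ = 0.6581.
F_NMS-713/F_NMS-9489 = (L_NMS-713/L_NMS-9489)/(d_NMS-713/d_NMS-9489)² = 0.6581/(3.00)² = 0.07312.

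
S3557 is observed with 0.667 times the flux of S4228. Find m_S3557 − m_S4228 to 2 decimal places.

0.44

m_S3557 − m_S4228 = −2.5 log₁₀(F_S3557/F_S4228) = −2.5 log₁₀(0.667) = −2.5 × (-0.176) = 0.440.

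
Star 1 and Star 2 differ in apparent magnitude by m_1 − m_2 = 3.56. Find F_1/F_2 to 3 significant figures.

0.0377

F_1/F_2 = 10^(−(m_1 − m_2)/2.5) = 10^(-3.56/2.5) = 10^-1.424 = 0.03767.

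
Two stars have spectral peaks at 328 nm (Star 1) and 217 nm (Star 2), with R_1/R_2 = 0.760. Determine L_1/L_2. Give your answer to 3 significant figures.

0.111

Wien's law gives T ∝ 1/λ_max, so T_1/T_2 = λ_2/λ_1 = 217/328 = 0.6616.
Then L ∝ R²T⁴ gives L_1/L_2 = (0.760)² × (0.6616)⁴ = 0.5776 × 0.1916 = 0.1107.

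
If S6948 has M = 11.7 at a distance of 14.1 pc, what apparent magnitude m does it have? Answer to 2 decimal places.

m = M + 5 log₁₀(d/10 pc) = 11.7 + 5 log₁₀(14.1/10)
  = 11.7 + 5 × 0.149 = 11.7 + 0.75 = 12.45.

12.45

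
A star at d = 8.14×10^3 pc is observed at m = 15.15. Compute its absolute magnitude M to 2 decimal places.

M = m − 5 log₁₀(d/10 pc) = 15.15 − 5 log₁₀(8.14×10^3/10)
  = 15.15 − 5 × 2.911 = 15.15 − 14.55 = 0.60.

0.60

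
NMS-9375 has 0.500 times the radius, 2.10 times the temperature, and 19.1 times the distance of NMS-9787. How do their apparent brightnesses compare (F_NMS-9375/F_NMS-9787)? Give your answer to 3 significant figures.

0.0133

L_NMS-9375/L_NMS-9787 = (R_NMS-9375/R_NMS-9787)²(T_NMS-9375/T_NMS-9787)⁴ = (0.500)² × (2.10)⁴ = 4.862.
F_NMS-9375/F_NMS-9787 = (L_NMS-9375/L_NMS-9787)/(d_NMS-9375/d_NMS-9787)² = 4.862 / (19.1)² = 0.01333.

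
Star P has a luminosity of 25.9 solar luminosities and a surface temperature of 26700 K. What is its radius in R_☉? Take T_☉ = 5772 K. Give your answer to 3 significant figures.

0.238 R_☉

R/R_☉ = √(L/L_☉) / (T/T_☉)² = √(25.9) / (4.626)²
       = 5.089 / 21.40 = 0.2378.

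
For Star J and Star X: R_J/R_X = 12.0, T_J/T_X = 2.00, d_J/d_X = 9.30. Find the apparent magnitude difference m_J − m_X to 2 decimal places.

-3.56

L_J/L_X = (12.0)²(2.00)⁴ = 2304.
F_J/F_X = (L_J/L_X)/(d_J/d_X)² = 2304/86.49 = 26.64.
m_J − m_X = −2.5 log₁₀(26.64) = -3.56.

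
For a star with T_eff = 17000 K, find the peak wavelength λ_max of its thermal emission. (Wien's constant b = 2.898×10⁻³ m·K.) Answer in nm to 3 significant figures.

170 nm

λ_max = b/T = 2.898×10⁻³ / 17000 = 1.70×10^-7 m = 170.5 nm.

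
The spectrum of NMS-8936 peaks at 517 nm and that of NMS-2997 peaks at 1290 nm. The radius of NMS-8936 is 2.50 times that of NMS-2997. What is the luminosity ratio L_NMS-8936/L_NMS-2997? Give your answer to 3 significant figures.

Wien's law gives T ∝ 1/λ_max, so T_NMS-8936/T_NMS-2997 = λ_NMS-2997/λ_NMS-8936 = 1290/517 = 2.495.
Then L ∝ R²T⁴ gives L_NMS-8936/L_NMS-2997 = (2.50)² × (2.495)⁴ = 6.250 × 38.76 = 242.3.

242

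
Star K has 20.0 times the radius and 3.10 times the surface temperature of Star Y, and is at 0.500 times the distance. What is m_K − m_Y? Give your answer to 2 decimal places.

L_K/L_Y = (20.0)²(3.10)⁴ = 3.694×10^4.
F_K/F_Y = (L_K/L_Y)/(d_K/d_Y)² = 3.694×10^4/0.2500 = 1.478×10^5.
m_K − m_Y = −2.5 log₁₀(1.478×10^5) = -12.92.

-12.92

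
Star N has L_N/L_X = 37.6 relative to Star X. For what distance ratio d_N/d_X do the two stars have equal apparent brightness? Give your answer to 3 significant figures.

Equal flux requires L_N/d_N² = L_X/d_X², so d_N/d_X = √(L_N/L_X)
= √(37.6) = 6.132.

6.13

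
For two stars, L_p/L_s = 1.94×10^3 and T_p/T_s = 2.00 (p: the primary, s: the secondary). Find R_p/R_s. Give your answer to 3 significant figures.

L ∝ R²T⁴ gives R ∝ √L / T², so
R_p/R_s = √(1.94×10^3) / (2.00)² = 44.05 / 4.000 = 11.01.

11.0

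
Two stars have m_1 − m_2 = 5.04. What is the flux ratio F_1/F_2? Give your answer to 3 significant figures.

0.00964

F_1/F_2 = 10^(−(m_1 − m_2)/2.5) = 10^(-5.04/2.5) = 10^-2.016 = 0.009638.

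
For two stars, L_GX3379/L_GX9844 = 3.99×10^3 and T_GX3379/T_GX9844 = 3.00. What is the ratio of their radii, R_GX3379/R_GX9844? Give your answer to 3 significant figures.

L ∝ R²T⁴ gives R ∝ √L / T², so
R_GX3379/R_GX9844 = √(3.99×10^3) / (3.00)² = 63.17 / 9.000 = 7.018.

7.02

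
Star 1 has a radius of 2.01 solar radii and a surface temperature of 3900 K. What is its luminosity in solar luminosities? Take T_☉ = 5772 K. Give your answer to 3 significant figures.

0.842 solar luminosities

L/L_☉ = (R/R_☉)² (T/T_☉)⁴ = (2.01)² × (3900/5772)⁴
       = 4.040 × (0.6757)⁴ = 4.040 × 0.2084 = 0.8421.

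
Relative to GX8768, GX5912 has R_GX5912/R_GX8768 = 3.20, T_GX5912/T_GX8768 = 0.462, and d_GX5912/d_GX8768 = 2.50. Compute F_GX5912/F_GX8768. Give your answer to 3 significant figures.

0.0746

L_GX5912/L_GX8768 = (R_GX5912/R_GX8768)²(T_GX5912/T_GX8768)⁴ = (3.20)² × (0.462)⁴ = 0.4665.
F_GX5912/F_GX8768 = (L_GX5912/L_GX8768)/(d_GX5912/d_GX8768)² = 0.4665 / (2.50)² = 0.07464.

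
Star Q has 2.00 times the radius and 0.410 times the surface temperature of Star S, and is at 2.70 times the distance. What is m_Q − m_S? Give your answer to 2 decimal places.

4.52

L_Q/L_S = (2.00)²(0.410)⁴ = 0.1130.
F_Q/F_S = (L_Q/L_S)/(d_Q/d_S)² = 0.1130/7.290 = 0.01550.
m_Q − m_S = −2.5 log₁₀(0.01550) = 4.52.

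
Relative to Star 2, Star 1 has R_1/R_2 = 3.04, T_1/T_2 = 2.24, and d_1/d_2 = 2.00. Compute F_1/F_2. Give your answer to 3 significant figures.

58.2

L_1/L_2 = (R_1/R_2)²(T_1/T_2)⁴ = (3.04)² × (2.24)⁴ = 232.7.
F_1/F_2 = (L_1/L_2)/(d_1/d_2)² = 232.7 / (2.00)² = 58.17.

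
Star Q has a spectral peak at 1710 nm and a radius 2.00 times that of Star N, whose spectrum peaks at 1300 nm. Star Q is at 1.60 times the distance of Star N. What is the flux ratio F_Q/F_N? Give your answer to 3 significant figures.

0.522

Wien's law: T_Q/T_N = λ_N/λ_Q = 1300/1710 = 0.7602.
L_Q/L_N = (R_Q/R_N)²(T_Q/T_N)⁴ = (2.00)²(0.7602)⁴ = 1.336.
F_Q/F_N = (L_Q/L_N)/(d_Q/d_N)² = 1.336/(1.60)² = 0.5219.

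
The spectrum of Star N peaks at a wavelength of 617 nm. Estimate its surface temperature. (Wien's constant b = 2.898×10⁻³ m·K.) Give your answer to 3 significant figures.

4.70×10^3 K

T = b/λ_max = 2.898×10⁻³ / (617×10⁻⁹) = 4697 K.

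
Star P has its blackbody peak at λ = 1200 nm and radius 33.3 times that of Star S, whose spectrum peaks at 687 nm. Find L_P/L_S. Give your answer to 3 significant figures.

Wien's law gives T ∝ 1/λ_max, so T_P/T_S = λ_S/λ_P = 687/1200 = 0.5725.
Then L ∝ R²T⁴ gives L_P/L_S = (33.3)² × (0.5725)⁴ = 1109 × 0.1074 = 119.1.

119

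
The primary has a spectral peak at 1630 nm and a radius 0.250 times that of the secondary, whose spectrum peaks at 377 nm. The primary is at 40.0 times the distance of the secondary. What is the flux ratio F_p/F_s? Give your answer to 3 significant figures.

1.12×10^-7

Wien's law: T_p/T_s = λ_s/λ_p = 377/1630 = 0.2313.
L_p/L_s = (R_p/R_s)²(T_p/T_s)⁴ = (0.250)²(0.2313)⁴ = 1.789×10^-4.
F_p/F_s = (L_p/L_s)/(d_p/d_s)² = 1.789×10^-4/(40.0)² = 1.118×10^-7.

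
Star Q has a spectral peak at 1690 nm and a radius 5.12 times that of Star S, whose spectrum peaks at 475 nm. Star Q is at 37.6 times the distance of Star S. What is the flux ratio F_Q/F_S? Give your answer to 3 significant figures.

1.16×10^-4

Wien's law: T_Q/T_S = λ_S/λ_Q = 475/1690 = 0.2811.
L_Q/L_S = (R_Q/R_S)²(T_Q/T_S)⁴ = (5.12)²(0.2811)⁴ = 0.1636.
F_Q/F_S = (L_Q/L_S)/(d_Q/d_S)² = 0.1636/(37.6)² = 1.157×10^-4.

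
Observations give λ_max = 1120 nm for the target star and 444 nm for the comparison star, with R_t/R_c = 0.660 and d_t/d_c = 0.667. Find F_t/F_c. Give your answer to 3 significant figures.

Wien's law: T_t/T_c = λ_c/λ_t = 444/1120 = 0.3964.
L_t/L_c = (R_t/R_c)²(T_t/T_c)⁴ = (0.660)²(0.3964)⁴ = 0.01076.
F_t/F_c = (L_t/L_c)/(d_t/d_c)² = 0.01076/(0.667)² = 0.02418.

0.0242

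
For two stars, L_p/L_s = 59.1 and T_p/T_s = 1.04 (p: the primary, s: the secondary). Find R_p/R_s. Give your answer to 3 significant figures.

7.11

L ∝ R²T⁴ gives R ∝ √L / T², so
R_p/R_s = √(59.1) / (1.04)² = 7.688 / 1.082 = 7.108.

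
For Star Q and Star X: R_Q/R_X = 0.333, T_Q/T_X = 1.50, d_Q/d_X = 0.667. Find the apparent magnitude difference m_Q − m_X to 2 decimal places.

L_Q/L_X = (0.333)²(1.50)⁴ = 0.5614.
F_Q/F_X = (L_Q/L_X)/(d_Q/d_X)² = 0.5614/0.4449 = 1.262.
m_Q − m_X = −2.5 log₁₀(1.262) = -0.25.

-0.25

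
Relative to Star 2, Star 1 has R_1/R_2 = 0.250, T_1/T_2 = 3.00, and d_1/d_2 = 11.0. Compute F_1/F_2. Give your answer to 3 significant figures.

L_1/L_2 = (R_1/R_2)²(T_1/T_2)⁴ = (0.250)² × (3.00)⁴ = 5.062.
F_1/F_2 = (L_1/L_2)/(d_1/d_2)² = 5.062 / (11.0)² = 0.04184.

0.0418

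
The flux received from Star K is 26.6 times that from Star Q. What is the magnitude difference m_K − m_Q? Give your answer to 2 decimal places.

-3.56

m_K − m_Q = −2.5 log₁₀(F_K/F_Q) = −2.5 log₁₀(26.6) = −2.5 × (1.425) = -3.562.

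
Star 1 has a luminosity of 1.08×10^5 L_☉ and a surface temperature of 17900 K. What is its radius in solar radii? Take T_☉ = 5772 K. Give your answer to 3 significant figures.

R/R_☉ = √(L/L_☉) / (T/T_☉)² = √(1.08×10^5) / (3.101)²
       = 328.6 / 9.617 = 34.17.

34.2 solar radii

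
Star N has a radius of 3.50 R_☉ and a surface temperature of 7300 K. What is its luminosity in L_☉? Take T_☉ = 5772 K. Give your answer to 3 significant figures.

L/L_☉ = (R/R_☉)² (T/T_☉)⁴ = (3.50)² × (7300/5772)⁴
       = 12.25 × (1.265)⁴ = 12.25 × 2.559 = 31.34.

31.3 L_☉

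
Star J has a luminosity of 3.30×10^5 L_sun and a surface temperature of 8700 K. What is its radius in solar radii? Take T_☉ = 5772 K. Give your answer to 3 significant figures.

253 solar radii

R/R_☉ = √(L/L_☉) / (T/T_☉)² = √(3.30×10^5) / (1.507)²
       = 574.5 / 2.272 = 252.9.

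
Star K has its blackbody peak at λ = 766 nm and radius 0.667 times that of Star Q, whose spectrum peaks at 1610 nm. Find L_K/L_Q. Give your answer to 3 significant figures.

Wien's law gives T ∝ 1/λ_max, so T_K/T_Q = λ_Q/λ_K = 1610/766 = 2.102.
Then L ∝ R²T⁴ gives L_K/L_Q = (0.667)² × (2.102)⁴ = 0.4449 × 19.52 = 8.682.

8.68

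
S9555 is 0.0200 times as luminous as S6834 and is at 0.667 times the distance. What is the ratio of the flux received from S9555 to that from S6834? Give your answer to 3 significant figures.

0.0450

F = L/(4πd²), so F_S9555/F_S6834 = (L_S9555/L_S6834) / (d_S9555/d_S6834)²
= 0.0200 / (0.667)² = 0.0200 / 0.4449 = 0.04496.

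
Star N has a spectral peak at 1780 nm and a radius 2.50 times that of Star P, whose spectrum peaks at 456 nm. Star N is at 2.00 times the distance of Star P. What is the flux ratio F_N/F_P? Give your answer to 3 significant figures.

0.00673

Wien's law: T_N/T_P = λ_P/λ_N = 456/1780 = 0.2562.
L_N/L_P = (R_N/R_P)²(T_N/T_P)⁴ = (2.50)²(0.2562)⁴ = 0.02692.
F_N/F_P = (L_N/L_P)/(d_N/d_P)² = 0.02692/(2.00)² = 0.006730.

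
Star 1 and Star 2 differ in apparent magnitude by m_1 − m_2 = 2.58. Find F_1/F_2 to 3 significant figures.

0.0929

F_1/F_2 = 10^(−(m_1 − m_2)/2.5) = 10^(-2.58/2.5) = 10^-1.032 = 0.09290.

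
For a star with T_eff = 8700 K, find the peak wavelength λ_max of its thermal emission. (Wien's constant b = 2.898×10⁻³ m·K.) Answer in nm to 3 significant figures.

λ_max = b/T = 2.898×10⁻³ / 8700 = 3.33×10^-7 m = 333.1 nm.

333 nm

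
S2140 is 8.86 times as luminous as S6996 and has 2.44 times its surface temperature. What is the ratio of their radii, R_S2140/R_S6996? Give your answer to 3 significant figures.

L ∝ R²T⁴ gives R ∝ √L / T², so
R_S2140/R_S6996 = √(8.86) / (2.44)² = 2.977 / 5.954 = 0.5000.

0.500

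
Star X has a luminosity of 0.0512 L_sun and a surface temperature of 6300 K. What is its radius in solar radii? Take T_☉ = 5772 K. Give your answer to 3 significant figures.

0.190 solar radii

R/R_☉ = √(L/L_☉) / (T/T_☉)² = √(0.0512) / (1.091)²
       = 0.2263 / 1.191 = 0.1899.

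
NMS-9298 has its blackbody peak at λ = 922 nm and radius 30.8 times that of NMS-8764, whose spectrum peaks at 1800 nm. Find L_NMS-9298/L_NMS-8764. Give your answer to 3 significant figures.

Wien's law gives T ∝ 1/λ_max, so T_NMS-9298/T_NMS-8764 = λ_NMS-8764/λ_NMS-9298 = 1800/922 = 1.952.
Then L ∝ R²T⁴ gives L_NMS-9298/L_NMS-8764 = (30.8)² × (1.952)⁴ = 948.6 × 14.53 = 1.378×10^4.

1.38×10^4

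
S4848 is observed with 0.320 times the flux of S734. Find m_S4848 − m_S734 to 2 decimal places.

1.24

m_S4848 − m_S734 = −2.5 log₁₀(F_S4848/F_S734) = −2.5 log₁₀(0.320) = −2.5 × (-0.495) = 1.237.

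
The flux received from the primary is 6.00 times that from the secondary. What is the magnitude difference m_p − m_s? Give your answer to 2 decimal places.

-1.95

m_p − m_s = −2.5 log₁₀(F_p/F_s) = −2.5 log₁₀(6.00) = −2.5 × (0.778) = -1.945.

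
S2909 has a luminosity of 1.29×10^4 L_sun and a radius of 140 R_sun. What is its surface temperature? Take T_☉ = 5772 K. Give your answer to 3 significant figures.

T/T_☉ = (L/L_☉)^(1/4) / (R/R_☉)^(1/2)
T = 5772 × (1.29×10^4)^(1/4) / √(140) = 5772 × 10.66 / 11.83 = 5199 K.

5.20×10^3 K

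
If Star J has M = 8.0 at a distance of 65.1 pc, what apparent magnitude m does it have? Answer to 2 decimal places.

m = M + 5 log₁₀(d/10 pc) = 8.0 + 5 log₁₀(65.1/10)
  = 8.0 + 5 × 0.814 = 8.0 + 4.07 = 12.07.

12.07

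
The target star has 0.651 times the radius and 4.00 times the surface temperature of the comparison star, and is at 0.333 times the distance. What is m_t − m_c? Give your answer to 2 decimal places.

-7.48

L_t/L_c = (0.651)²(4.00)⁴ = 108.5.
F_t/F_c = (L_t/L_c)/(d_t/d_c)² = 108.5/0.1109 = 978.4.
m_t − m_c = −2.5 log₁₀(978.4) = -7.48.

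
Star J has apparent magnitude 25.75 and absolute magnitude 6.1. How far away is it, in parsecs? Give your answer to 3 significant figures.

m − M = 5 log₁₀(d/10 pc)
25.75 − (6.1) = 19.65 = 5 log₁₀(d/10)
d = 10 × 10^(19.65/5) = 10 × 10^3.930 = 8.511×10^4 pc.

8.51×10^4 pc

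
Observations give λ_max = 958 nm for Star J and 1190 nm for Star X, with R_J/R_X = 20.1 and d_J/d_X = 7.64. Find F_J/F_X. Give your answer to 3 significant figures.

Wien's law: T_J/T_X = λ_X/λ_J = 1190/958 = 1.242.
L_J/L_X = (R_J/R_X)²(T_J/T_X)⁴ = (20.1)²(1.242)⁴ = 961.9.
F_J/F_X = (L_J/L_X)/(d_J/d_X)² = 961.9/(7.64)² = 16.48.

16.5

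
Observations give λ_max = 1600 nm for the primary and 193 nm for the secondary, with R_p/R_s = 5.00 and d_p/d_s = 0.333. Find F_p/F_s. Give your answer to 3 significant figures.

0.0477

Wien's law: T_p/T_s = λ_s/λ_p = 193/1600 = 0.1206.
L_p/L_s = (R_p/R_s)²(T_p/T_s)⁴ = (5.00)²(0.1206)⁴ = 0.005293.
F_p/F_s = (L_p/L_s)/(d_p/d_s)² = 0.005293/(0.333)² = 0.04773.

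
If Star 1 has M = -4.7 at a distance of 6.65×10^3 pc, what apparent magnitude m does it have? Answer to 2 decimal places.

m = M + 5 log₁₀(d/10 pc) = -4.7 + 5 log₁₀(6.65×10^3/10)
  = -4.7 + 5 × 2.823 = -4.7 + 14.11 = 9.41.

9.41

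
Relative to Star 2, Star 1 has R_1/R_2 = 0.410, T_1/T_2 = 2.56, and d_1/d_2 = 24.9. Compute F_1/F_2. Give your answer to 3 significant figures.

0.0116

L_1/L_2 = (R_1/R_2)²(T_1/T_2)⁴ = (0.410)² × (2.56)⁴ = 7.220.
F_1/F_2 = (L_1/L_2)/(d_1/d_2)² = 7.220 / (24.9)² = 0.01164.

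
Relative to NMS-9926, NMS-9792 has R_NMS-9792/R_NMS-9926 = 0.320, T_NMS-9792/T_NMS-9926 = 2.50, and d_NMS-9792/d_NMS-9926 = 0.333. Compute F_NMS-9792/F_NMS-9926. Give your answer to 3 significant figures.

L_NMS-9792/L_NMS-9926 = (R_NMS-9792/R_NMS-9926)²(T_NMS-9792/T_NMS-9926)⁴ = (0.320)² × (2.50)⁴ = 4.000.
F_NMS-9792/F_NMS-9926 = (L_NMS-9792/L_NMS-9926)/(d_NMS-9792/d_NMS-9926)² = 4.000 / (0.333)² = 36.07.

36.1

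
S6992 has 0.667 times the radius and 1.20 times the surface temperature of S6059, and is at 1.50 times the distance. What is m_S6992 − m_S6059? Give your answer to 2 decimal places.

L_S6992/L_S6059 = (0.667)²(1.20)⁴ = 0.9225.
F_S6992/F_S6059 = (L_S6992/L_S6059)/(d_S6992/d_S6059)² = 0.9225/2.250 = 0.4100.
m_S6992 − m_S6059 = −2.5 log₁₀(0.4100) = 0.97.

0.97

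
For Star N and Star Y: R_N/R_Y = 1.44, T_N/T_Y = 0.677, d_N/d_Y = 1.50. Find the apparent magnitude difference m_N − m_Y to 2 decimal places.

1.78

L_N/L_Y = (1.44)²(0.677)⁴ = 0.4356.
F_N/F_Y = (L_N/L_Y)/(d_N/d_Y)² = 0.4356/2.250 = 0.1936.
m_N − m_Y = −2.5 log₁₀(0.1936) = 1.78.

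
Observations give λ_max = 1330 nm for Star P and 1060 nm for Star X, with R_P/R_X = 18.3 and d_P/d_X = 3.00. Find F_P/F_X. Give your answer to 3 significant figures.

15.0

Wien's law: T_P/T_X = λ_X/λ_P = 1060/1330 = 0.7970.
L_P/L_X = (R_P/R_X)²(T_P/T_X)⁴ = (18.3)²(0.7970)⁴ = 135.1.
F_P/F_X = (L_P/L_X)/(d_P/d_X)² = 135.1/(3.00)² = 15.01.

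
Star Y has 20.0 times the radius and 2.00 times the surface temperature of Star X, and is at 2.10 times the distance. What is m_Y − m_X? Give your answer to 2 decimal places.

-7.90

L_Y/L_X = (20.0)²(2.00)⁴ = 6400.
F_Y/F_X = (L_Y/L_X)/(d_Y/d_X)² = 6400/4.410 = 1451.
m_Y − m_X = −2.5 log₁₀(1451) = -7.90.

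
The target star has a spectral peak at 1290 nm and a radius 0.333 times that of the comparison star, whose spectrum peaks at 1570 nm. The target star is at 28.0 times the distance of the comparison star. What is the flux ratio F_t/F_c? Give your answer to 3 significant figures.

Wien's law: T_t/T_c = λ_c/λ_t = 1570/1290 = 1.217.
L_t/L_c = (R_t/R_c)²(T_t/T_c)⁴ = (0.333)²(1.217)⁴ = 0.2433.
F_t/F_c = (L_t/L_c)/(d_t/d_c)² = 0.2433/(28.0)² = 3.103×10^-4.

3.10×10^-4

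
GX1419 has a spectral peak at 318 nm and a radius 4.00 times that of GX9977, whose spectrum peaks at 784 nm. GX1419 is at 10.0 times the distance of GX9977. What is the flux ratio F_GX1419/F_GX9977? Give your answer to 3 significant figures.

Wien's law: T_GX1419/T_GX9977 = λ_GX9977/λ_GX1419 = 784/318 = 2.465.
L_GX1419/L_GX9977 = (R_GX1419/R_GX9977)²(T_GX1419/T_GX9977)⁴ = (4.00)²(2.465)⁴ = 591.1.
F_GX1419/F_GX9977 = (L_GX1419/L_GX9977)/(d_GX1419/d_GX9977)² = 591.1/(10.0)² = 5.911.

5.91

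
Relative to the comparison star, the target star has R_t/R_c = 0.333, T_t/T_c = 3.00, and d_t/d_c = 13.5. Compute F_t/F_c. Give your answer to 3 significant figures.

L_t/L_c = (R_t/R_c)²(T_t/T_c)⁴ = (0.333)² × (3.00)⁴ = 8.982.
F_t/F_c = (L_t/L_c)/(d_t/d_c)² = 8.982 / (13.5)² = 0.04928.

0.0493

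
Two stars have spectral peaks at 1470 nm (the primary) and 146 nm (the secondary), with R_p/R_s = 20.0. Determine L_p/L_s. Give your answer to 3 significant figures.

0.0389

Wien's law gives T ∝ 1/λ_max, so T_p/T_s = λ_s/λ_p = 146/1470 = 0.09932.
Then L ∝ R²T⁴ gives L_p/L_s = (20.0)² × (0.09932)⁴ = 400.0 × 9.731×10^-5 = 0.03892.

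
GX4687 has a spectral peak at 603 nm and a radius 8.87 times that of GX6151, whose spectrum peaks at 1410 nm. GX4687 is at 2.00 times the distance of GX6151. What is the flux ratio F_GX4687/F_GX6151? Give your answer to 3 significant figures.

Wien's law: T_GX4687/T_GX6151 = λ_GX6151/λ_GX4687 = 1410/603 = 2.338.
L_GX4687/L_GX6151 = (R_GX4687/R_GX6151)²(T_GX4687/T_GX6151)⁴ = (8.87)²(2.338)⁴ = 2352.
F_GX4687/F_GX6151 = (L_GX4687/L_GX6151)/(d_GX4687/d_GX6151)² = 2352/(2.00)² = 588.0.

588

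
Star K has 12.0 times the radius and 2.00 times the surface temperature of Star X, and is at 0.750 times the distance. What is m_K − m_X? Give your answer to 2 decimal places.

L_K/L_X = (12.0)²(2.00)⁴ = 2304.
F_K/F_X = (L_K/L_X)/(d_K/d_X)² = 2304/0.5625 = 4096.
m_K − m_X = −2.5 log₁₀(4096) = -9.03.

-9.03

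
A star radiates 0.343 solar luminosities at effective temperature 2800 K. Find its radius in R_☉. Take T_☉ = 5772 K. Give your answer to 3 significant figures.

2.49 R_☉

R/R_☉ = √(L/L_☉) / (T/T_☉)² = √(0.343) / (0.4851)²
       = 0.5857 / 0.2353 = 2.489.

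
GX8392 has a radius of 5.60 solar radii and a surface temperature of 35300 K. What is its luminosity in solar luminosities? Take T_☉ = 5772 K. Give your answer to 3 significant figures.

4.39×10^4 solar luminosities

L/L_☉ = (R/R_☉)² (T/T_☉)⁴ = (5.60)² × (35300/5772)⁴
       = 31.36 × (6.116)⁴ = 31.36 × 1399 = 4.387×10^4.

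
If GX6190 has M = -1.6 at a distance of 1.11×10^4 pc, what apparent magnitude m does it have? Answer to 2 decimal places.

13.63

m = M + 5 log₁₀(d/10 pc) = -1.6 + 5 log₁₀(1.11×10^4/10)
  = -1.6 + 5 × 3.045 = -1.6 + 15.23 = 13.63.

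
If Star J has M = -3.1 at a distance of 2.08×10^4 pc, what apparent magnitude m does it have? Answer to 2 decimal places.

13.49

m = M + 5 log₁₀(d/10 pc) = -3.1 + 5 log₁₀(2.08×10^4/10)
  = -3.1 + 5 × 3.318 = -3.1 + 16.59 = 13.49.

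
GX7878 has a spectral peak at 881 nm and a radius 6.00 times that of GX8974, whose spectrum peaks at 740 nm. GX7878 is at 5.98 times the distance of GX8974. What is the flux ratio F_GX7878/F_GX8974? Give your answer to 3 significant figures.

0.501

Wien's law: T_GX7878/T_GX8974 = λ_GX8974/λ_GX7878 = 740/881 = 0.8400.
L_GX7878/L_GX8974 = (R_GX7878/R_GX8974)²(T_GX7878/T_GX8974)⁴ = (6.00)²(0.8400)⁴ = 17.92.
F_GX7878/F_GX8974 = (L_GX7878/L_GX8974)/(d_GX7878/d_GX8974)² = 17.92/(5.98)² = 0.5011.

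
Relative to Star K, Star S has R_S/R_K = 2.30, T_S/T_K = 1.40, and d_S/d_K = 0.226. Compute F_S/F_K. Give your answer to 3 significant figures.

L_S/L_K = (R_S/R_K)²(T_S/T_K)⁴ = (2.30)² × (1.40)⁴ = 20.32.
F_S/F_K = (L_S/L_K)/(d_S/d_K)² = 20.32 / (0.226)² = 397.9.

398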